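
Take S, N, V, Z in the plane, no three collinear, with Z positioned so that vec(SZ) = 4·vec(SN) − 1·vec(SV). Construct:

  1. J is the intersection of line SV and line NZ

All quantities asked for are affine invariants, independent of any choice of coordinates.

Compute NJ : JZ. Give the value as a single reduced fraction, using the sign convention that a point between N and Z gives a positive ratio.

NJ:JZ = -1/4

Work in coordinates with S = (0, 0), N = (1, 0), V = (0, 1), Z = (4, -1).
1. J is the intersection of line SV and line NZ ⇒ J = (0, 1/3)
J = N + t·(Z−N) with t = -1/3, so NJ:JZ = t:(1−t) = -1/3:4/3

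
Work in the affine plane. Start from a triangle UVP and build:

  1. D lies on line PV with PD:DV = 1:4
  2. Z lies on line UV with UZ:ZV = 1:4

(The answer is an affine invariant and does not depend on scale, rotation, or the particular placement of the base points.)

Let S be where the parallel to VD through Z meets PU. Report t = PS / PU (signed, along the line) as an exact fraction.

t = 4/5

Set U = (0, 0), V = (1, 0), P = (0, 1); any affine frame gives the same invariant.
1. D lies on line PV with PD:DV = 1:4 ⇒ D = (1/5, 4/5)
2. Z lies on line UV with UZ:ZV = 1:4 ⇒ Z = (1/5, 0)
through Z parallel to VD: direction (-4/5, 4/5); meets PU at S = (0, 1/5)
S = P + t·(U−P) with t = 4/5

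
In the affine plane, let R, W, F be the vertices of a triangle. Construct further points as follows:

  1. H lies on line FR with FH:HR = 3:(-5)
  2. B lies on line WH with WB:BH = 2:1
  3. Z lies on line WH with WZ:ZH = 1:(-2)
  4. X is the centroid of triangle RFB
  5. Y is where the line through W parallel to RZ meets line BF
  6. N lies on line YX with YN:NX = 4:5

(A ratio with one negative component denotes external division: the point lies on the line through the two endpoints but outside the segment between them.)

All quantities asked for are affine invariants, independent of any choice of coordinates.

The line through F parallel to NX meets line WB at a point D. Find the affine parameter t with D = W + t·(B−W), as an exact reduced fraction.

Work in coordinates with R = (0, 0), W = (1, 0), F = (0, 1).
1. H lies on line FR with FH:HR = 3:(-5) ⇒ H = (0, 5/2)
2. B lies on line WH with WB:BH = 2:1 ⇒ B = (1/3, 5/3)
3. Z lies on line WH with WZ:ZH = 1:(-2) ⇒ Z = (2, -5/2)
4. X is the centroid of triangle RFB ⇒ X = (1/9, 8/9)
5. Y is where the line through W parallel to RZ meets line BF ⇒ Y = (1/13, 15/13)
6. N lies on line YX with YN:NX = 4:5 ⇒ N = (97/1053, 1091/1053)
through F parallel to NX: direction (20/1053, -155/1053); meets WB at D = (-2/7, 45/14)
D = W + t·(B−W) with t = 27/14

t = 27/14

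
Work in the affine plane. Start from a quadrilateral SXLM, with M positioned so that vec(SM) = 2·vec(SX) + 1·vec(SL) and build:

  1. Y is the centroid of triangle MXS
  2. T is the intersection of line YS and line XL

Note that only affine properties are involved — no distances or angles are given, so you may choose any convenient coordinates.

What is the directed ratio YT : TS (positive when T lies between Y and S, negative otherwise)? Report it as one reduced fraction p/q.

YT:TS = 1/3

Work in coordinates with S = (0, 0), X = (1, 0), L = (0, 1), M = (2, 1).
1. Y is the centroid of triangle MXS ⇒ Y = (1, 1/3)
2. T is the intersection of line YS and line XL ⇒ T = (3/4, 1/4)
T = Y + t·(S−Y) with t = 1/4, so YT:TS = t:(1−t) = 1/4:3/4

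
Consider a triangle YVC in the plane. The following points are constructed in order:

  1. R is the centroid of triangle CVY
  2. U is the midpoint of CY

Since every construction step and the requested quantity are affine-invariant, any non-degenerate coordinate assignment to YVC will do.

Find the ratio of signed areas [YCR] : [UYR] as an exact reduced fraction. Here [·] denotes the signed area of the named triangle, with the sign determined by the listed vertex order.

[YCR]:[UYR] = -2

Set Y = (0, 0), V = (1, 0), C = (0, 1); any affine frame gives the same invariant.
1. R is the centroid of triangle CVY ⇒ R = (1/3, 1/3)
2. U is the midpoint of CY ⇒ U = (0, 1/2)
2·[YCR] = -1/3, 2·[UYR] = 1/6
[YCR]:[UYR] = -1/3:1/6 = -2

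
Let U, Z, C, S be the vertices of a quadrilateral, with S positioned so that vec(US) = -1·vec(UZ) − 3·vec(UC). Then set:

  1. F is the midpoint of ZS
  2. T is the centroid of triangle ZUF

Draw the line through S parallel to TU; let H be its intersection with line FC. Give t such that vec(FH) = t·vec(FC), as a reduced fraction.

t = -6/5

Assign U = (0, 0), Z = (1, 0), C = (0, 1), S = (-1, -3) — the answer is frame-independent, so this choice is without loss of generality.
1. F is the midpoint of ZS ⇒ F = (0, -3/2)
2. T is the centroid of triangle ZUF ⇒ T = (1/3, -1/2)
through S parallel to TU: direction (-1/3, 1/2); meets FC at H = (0, -9/2)
H = F + t·(C−F) with t = -6/5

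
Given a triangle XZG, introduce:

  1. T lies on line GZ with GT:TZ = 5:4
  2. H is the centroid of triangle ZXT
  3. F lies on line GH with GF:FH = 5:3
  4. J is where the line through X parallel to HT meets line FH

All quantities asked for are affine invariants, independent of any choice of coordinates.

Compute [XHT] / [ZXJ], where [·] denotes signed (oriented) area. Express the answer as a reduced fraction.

Choose coordinates X = (0, 0), Z = (1, 0), G = (0, 1).
1. T lies on line GZ with GT:TZ = 5:4 ⇒ T = (5/9, 4/9)
2. H is the centroid of triangle ZXT ⇒ H = (14/27, 4/27)
3. F lies on line GH with GF:FH = 5:3 ⇒ F = (35/108, 101/216)
4. J is where the line through X parallel to HT meets line FH ⇒ J = (14/135, 112/135)
2·[XHT] = 4/27, 2·[ZXJ] = -112/135
[XHT]:[ZXJ] = 4/27:-112/135 = -5/28

[XHT]:[ZXJ] = -5/28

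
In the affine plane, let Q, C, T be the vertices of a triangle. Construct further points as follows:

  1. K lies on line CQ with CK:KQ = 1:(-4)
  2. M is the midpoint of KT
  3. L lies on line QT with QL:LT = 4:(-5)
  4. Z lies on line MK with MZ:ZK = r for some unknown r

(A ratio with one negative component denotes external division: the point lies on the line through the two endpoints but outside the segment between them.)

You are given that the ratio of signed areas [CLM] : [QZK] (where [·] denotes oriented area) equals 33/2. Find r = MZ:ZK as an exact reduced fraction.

Assign Q = (0, 0), C = (1, 0), T = (0, 1) — the answer is frame-independent, so this choice is without loss of generality.
1. K lies on line CQ with CK:KQ = 1:(-4) ⇒ K = (4/3, 0)
2. M is the midpoint of KT ⇒ M = (2/3, 1/2)
3. L lies on line QT with QL:LT = 4:(-5) ⇒ L = (0, -4)
4. With MZ:ZK = r, write λ = r/(r+1) so Z = M + λ·(K−M); Z is affine-linear in λ
Every point depending on Z is an affine combination of Z and λ-independent points, so each such coordinate is linear in λ; the λ² term in each signed area is a multiple of (K−M)×(K−M) = 0, so 2·[CLM] and 2·[QZK] are each linear in λ. Evaluating at λ=0 and λ=1:
  2·[CLM] = -11/6,   2·[QZK] = 2/3·λ − 2/3
So [CLM]:[QZK] = (-11/6) / (2/3·λ − 2/3). Setting this equal to 33/2:
  -11/6 = 33/2·(2/3·λ − 2/3)  ⇒  λ = 5/6
Then r = λ/(1−λ) = (5/6)/(1/6) = 5. Check: with r = 5, Z = (11/9, 1/12) and [CLM]:[QZK] = 33/2 as required.

r = 5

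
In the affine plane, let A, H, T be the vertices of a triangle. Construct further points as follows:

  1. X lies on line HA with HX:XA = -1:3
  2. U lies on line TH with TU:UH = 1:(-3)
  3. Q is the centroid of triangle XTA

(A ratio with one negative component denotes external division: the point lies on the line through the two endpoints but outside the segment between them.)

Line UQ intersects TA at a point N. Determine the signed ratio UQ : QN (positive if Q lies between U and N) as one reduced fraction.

Choose coordinates A = (0, 0), H = (1, 0), T = (0, 1).
1. X lies on line HA with HX:XA = -1:3 ⇒ X = (3/2, 0)
2. U lies on line TH with TU:UH = 1:(-3) ⇒ U = (-1/2, 3/2)
3. Q is the centroid of triangle XTA ⇒ Q = (1/2, 1/3)
line UQ meets TA at N = (0, 11/12)
Q = U + t·(N−U) with t = 2, so UQ:QN = 2:-1

UQ:QN = -2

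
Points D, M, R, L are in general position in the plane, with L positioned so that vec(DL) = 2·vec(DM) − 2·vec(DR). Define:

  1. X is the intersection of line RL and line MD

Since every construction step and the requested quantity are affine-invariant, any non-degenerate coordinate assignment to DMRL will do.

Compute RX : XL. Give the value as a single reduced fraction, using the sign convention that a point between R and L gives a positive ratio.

Assign D = (0, 0), M = (1, 0), R = (0, 1), L = (2, -2) — the answer is frame-independent, so this choice is without loss of generality.
1. X is the intersection of line RL and line MD ⇒ X = (2/3, 0)
X = R + t·(L−R) with t = 1/3, so RX:XL = t:(1−t) = 1/3:2/3

RX:XL = 1/2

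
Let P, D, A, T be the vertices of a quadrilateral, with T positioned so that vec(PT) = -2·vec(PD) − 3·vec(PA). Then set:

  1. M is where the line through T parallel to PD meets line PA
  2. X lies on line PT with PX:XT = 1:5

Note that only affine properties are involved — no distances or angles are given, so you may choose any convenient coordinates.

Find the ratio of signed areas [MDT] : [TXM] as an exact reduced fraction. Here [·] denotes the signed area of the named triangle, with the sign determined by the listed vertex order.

[MDT]:[TXM] = -6/5

Set P = (0, 0), D = (1, 0), A = (0, 1), T = (-2, -3); any affine frame gives the same invariant.
1. M is where the line through T parallel to PD meets line PA ⇒ M = (0, -3)
2. X lies on line PT with PX:XT = 1:5 ⇒ X = (-1/3, -1/2)
2·[MDT] = 6, 2·[TXM] = -5
[MDT]:[TXM] = 6:-5 = -6/5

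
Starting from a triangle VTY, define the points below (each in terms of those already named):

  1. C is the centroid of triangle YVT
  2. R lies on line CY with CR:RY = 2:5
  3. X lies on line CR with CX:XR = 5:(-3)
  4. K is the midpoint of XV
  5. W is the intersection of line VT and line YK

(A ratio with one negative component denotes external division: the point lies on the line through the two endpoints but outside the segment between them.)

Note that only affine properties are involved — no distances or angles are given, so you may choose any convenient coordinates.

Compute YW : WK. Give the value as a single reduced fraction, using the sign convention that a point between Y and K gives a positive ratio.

YW:WK = -42/17

Work in coordinates with V = (0, 0), T = (1, 0), Y = (0, 1).
1. C is the centroid of triangle YVT ⇒ C = (1/3, 1/3)
2. R lies on line CY with CR:RY = 2:5 ⇒ R = (5/21, 11/21)
3. X lies on line CR with CX:XR = 5:(-3) ⇒ X = (2/21, 17/21)
4. K is the midpoint of XV ⇒ K = (1/21, 17/42)
5. W is the intersection of line VT and line YK ⇒ W = (2/25, 0)
W = Y + t·(K−Y) with t = 42/25, so YW:WK = t:(1−t) = 42/25:-17/25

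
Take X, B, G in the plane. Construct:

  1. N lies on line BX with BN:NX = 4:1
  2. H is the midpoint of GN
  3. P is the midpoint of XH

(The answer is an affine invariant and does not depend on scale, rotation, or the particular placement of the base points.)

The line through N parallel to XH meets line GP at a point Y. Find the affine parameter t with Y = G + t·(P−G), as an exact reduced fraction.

t = 2

Assign X = (0, 0), B = (1, 0), G = (0, 1) — the answer is frame-independent, so this choice is without loss of generality.
1. N lies on line BX with BN:NX = 4:1 ⇒ N = (1/5, 0)
2. H is the midpoint of GN ⇒ H = (1/10, 1/2)
3. P is the midpoint of XH ⇒ P = (1/20, 1/4)
through N parallel to XH: direction (1/10, 1/2); meets GP at Y = (1/10, -1/2)
Y = G + t·(P−G) with t = 2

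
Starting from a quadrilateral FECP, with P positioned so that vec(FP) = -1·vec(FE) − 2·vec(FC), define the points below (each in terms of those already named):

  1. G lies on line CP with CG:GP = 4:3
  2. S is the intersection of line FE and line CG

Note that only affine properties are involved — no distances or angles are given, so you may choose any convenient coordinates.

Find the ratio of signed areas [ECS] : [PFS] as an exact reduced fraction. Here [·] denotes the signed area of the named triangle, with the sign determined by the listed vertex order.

Choose coordinates F = (0, 0), E = (1, 0), C = (0, 1), P = (-1, -2).
1. G lies on line CP with CG:GP = 4:3 ⇒ G = (-4/7, -5/7)
2. S is the intersection of line FE and line CG ⇒ S = (-1/3, 0)
2·[ECS] = 4/3, 2·[PFS] = 2/3
[ECS]:[PFS] = 4/3:2/3 = 2

[ECS]:[PFS] = 2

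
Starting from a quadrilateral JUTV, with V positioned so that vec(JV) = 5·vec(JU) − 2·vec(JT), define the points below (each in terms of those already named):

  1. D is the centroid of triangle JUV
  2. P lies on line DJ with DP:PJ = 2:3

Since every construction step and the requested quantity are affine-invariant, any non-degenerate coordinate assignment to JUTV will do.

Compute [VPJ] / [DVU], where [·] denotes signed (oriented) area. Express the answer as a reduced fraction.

Set J = (0, 0), U = (1, 0), T = (0, 1), V = (5, -2); any affine frame gives the same invariant.
1. D is the centroid of triangle JUV ⇒ D = (2, -2/3)
2. P lies on line DJ with DP:PJ = 2:3 ⇒ P = (6/5, -2/5)
2·[VPJ] = 2/5, 2·[DVU] = 2/3
[VPJ]:[DVU] = 2/5:2/3 = 3/5

[VPJ]:[DVU] = 3/5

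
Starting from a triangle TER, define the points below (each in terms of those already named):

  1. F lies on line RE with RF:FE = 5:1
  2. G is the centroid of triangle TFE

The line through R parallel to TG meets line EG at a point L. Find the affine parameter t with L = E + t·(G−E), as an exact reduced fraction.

t = 12

Work in coordinates with T = (0, 0), E = (1, 0), R = (0, 1).
1. F lies on line RE with RF:FE = 5:1 ⇒ F = (5/6, 1/6)
2. G is the centroid of triangle TFE ⇒ G = (11/18, 1/18)
through R parallel to TG: direction (11/18, 1/18); meets EG at L = (-11/3, 2/3)
L = E + t·(G−E) with t = 12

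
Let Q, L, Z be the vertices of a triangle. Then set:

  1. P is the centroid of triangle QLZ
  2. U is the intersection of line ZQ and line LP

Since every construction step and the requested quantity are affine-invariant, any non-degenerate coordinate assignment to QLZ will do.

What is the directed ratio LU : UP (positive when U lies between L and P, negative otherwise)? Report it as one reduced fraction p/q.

Work in coordinates with Q = (0, 0), L = (1, 0), Z = (0, 1).
1. P is the centroid of triangle QLZ ⇒ P = (1/3, 1/3)
2. U is the intersection of line ZQ and line LP ⇒ U = (0, 1/2)
U = L + t·(P−L) with t = 3/2, so LU:UP = t:(1−t) = 3/2:-1/2

LU:UP = -3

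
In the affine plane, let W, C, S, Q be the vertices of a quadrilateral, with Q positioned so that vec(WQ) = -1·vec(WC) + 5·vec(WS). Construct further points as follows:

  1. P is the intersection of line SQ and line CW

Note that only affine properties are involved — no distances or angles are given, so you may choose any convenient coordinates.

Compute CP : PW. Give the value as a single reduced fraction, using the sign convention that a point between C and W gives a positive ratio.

CP:PW = 3

Work in coordinates with W = (0, 0), C = (1, 0), S = (0, 1), Q = (-1, 5).
1. P is the intersection of line SQ and line CW ⇒ P = (1/4, 0)
P = C + t·(W−C) with t = 3/4, so CP:PW = t:(1−t) = 3/4:1/4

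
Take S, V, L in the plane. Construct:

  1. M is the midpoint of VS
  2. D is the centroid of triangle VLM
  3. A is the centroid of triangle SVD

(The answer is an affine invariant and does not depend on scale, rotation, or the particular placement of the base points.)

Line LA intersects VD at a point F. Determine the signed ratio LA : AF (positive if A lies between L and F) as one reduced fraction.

LA:AF = -5/2

Choose coordinates S = (0, 0), V = (1, 0), L = (0, 1).
1. M is the midpoint of VS ⇒ M = (1/2, 0)
2. D is the centroid of triangle VLM ⇒ D = (1/2, 1/3)
3. A is the centroid of triangle SVD ⇒ A = (1/2, 1/9)
line LA meets VD at F = (3/10, 7/15)
A = L + t·(F−L) with t = 5/3, so LA:AF = 5/3:-2/3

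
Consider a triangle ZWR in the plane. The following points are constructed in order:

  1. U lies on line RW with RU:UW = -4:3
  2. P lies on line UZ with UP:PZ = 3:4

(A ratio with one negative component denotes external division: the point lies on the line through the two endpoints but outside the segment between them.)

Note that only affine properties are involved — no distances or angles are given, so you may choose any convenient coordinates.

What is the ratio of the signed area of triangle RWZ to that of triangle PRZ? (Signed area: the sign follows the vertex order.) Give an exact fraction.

Work in coordinates with Z = (0, 0), W = (1, 0), R = (0, 1).
1. U lies on line RW with RU:UW = -4:3 ⇒ U = (4, -3)
2. P lies on line UZ with UP:PZ = 3:4 ⇒ P = (16/7, -12/7)
2·[RWZ] = -1, 2·[PRZ] = 16/7
[RWZ]:[PRZ] = -1:16/7 = -7/16

[RWZ]:[PRZ] = -7/16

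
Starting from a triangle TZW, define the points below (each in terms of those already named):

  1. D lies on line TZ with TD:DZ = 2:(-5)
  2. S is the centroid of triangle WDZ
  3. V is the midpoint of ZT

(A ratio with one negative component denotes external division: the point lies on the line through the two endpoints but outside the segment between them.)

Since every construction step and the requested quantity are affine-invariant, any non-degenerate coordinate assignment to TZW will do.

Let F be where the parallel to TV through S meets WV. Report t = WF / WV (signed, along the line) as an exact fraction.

Assign T = (0, 0), Z = (1, 0), W = (0, 1) — the answer is frame-independent, so this choice is without loss of generality.
1. D lies on line TZ with TD:DZ = 2:(-5) ⇒ D = (-2/3, 0)
2. S is the centroid of triangle WDZ ⇒ S = (1/9, 1/3)
3. V is the midpoint of ZT ⇒ V = (1/2, 0)
through S parallel to TV: direction (1/2, 0); meets WV at F = (1/3, 1/3)
F = W + t·(V−W) with t = 2/3

t = 2/3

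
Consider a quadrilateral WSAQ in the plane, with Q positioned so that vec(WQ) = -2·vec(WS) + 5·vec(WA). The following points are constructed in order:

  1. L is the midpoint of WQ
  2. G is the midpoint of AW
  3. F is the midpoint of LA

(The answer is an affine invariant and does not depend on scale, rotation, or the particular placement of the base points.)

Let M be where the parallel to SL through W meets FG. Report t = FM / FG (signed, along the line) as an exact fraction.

t = 9/5

Choose coordinates W = (0, 0), S = (1, 0), A = (0, 1), Q = (-2, 5).
1. L is the midpoint of WQ ⇒ L = (-1, 5/2)
2. G is the midpoint of AW ⇒ G = (0, 1/2)
3. F is the midpoint of LA ⇒ F = (-1/2, 7/4)
through W parallel to SL: direction (-2, 5/2); meets FG at M = (2/5, -1/2)
M = F + t·(G−F) with t = 9/5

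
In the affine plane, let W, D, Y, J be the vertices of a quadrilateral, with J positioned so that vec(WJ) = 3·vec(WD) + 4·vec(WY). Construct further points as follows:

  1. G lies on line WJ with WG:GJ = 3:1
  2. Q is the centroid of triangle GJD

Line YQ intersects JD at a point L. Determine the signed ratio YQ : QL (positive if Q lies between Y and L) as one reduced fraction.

Set W = (0, 0), D = (1, 0), Y = (0, 1), J = (3, 4); any affine frame gives the same invariant.
1. G lies on line WJ with WG:GJ = 3:1 ⇒ G = (9/4, 3)
2. Q is the centroid of triangle GJD ⇒ Q = (25/12, 7/3)
line YQ meets JD at L = (75/34, 41/17)
Q = Y + t·(L−Y) with t = 17/18, so YQ:QL = 17/18:1/18

YQ:QL = 17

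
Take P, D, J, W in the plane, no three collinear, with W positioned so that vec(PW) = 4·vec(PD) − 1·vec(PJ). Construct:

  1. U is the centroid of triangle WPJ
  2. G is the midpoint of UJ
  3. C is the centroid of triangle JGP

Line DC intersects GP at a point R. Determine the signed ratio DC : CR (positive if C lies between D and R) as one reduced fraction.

Choose coordinates P = (0, 0), D = (1, 0), J = (0, 1), W = (4, -1).
1. U is the centroid of triangle WPJ ⇒ U = (4/3, 0)
2. G is the midpoint of UJ ⇒ G = (2/3, 1/2)
3. C is the centroid of triangle JGP ⇒ C = (2/9, 1/2)
line DC meets GP at R = (6/13, 9/26)
C = D + t·(R−D) with t = 13/9, so DC:CR = 13/9:-4/9

DC:CR = -13/4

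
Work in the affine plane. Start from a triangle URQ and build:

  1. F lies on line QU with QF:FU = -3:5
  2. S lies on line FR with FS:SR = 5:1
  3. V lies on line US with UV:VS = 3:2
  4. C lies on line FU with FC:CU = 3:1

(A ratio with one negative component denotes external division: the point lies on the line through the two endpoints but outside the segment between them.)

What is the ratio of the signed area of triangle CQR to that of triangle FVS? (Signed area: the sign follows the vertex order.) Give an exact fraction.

[CQR]:[FVS] = -9/20

Assign U = (0, 0), R = (1, 0), Q = (0, 1) — the answer is frame-independent, so this choice is without loss of generality.
1. F lies on line QU with QF:FU = -3:5 ⇒ F = (0, 5/2)
2. S lies on line FR with FS:SR = 5:1 ⇒ S = (5/6, 5/12)
3. V lies on line US with UV:VS = 3:2 ⇒ V = (1/2, 1/4)
4. C lies on line FU with FC:CU = 3:1 ⇒ C = (0, 5/8)
2·[CQR] = -3/8, 2·[FVS] = 5/6
[CQR]:[FVS] = -3/8:5/6 = -9/20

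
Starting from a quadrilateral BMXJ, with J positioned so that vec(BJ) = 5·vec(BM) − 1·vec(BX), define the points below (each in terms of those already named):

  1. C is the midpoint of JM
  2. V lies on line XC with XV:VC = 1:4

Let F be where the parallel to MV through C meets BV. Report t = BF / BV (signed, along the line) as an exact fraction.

t = 19/7

Set B = (0, 0), M = (1, 0), X = (0, 1), J = (5, -1); any affine frame gives the same invariant.
1. C is the midpoint of JM ⇒ C = (3, -1/2)
2. V lies on line XC with XV:VC = 1:4 ⇒ V = (3/5, 7/10)
through C parallel to MV: direction (-2/5, 7/10); meets BV at F = (57/35, 19/10)
F = B + t·(V−B) with t = 19/7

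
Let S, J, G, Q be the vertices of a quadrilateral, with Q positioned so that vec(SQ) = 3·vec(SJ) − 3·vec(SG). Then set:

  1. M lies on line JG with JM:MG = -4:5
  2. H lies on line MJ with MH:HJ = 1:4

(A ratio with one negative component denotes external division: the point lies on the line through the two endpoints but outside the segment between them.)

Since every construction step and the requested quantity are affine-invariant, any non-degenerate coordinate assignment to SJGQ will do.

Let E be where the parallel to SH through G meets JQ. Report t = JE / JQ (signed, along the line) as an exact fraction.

Set S = (0, 0), J = (1, 0), G = (0, 1), Q = (3, -3); any affine frame gives the same invariant.
1. M lies on line JG with JM:MG = -4:5 ⇒ M = (5, -4)
2. H lies on line MJ with MH:HJ = 1:4 ⇒ H = (21/5, -16/5)
through G parallel to SH: direction (21/5, -16/5); meets JQ at E = (21/31, 15/31)
E = J + t·(Q−J) with t = -5/31

t = -5/31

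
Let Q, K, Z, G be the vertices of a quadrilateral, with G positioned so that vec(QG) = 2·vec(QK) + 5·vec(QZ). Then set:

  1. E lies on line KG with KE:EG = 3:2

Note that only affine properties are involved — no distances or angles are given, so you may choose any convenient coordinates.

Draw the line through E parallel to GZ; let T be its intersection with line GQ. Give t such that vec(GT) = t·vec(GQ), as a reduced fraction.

t = 6/5

Set Q = (0, 0), K = (1, 0), Z = (0, 1), G = (2, 5); any affine frame gives the same invariant.
1. E lies on line KG with KE:EG = 3:2 ⇒ E = (8/5, 3)
through E parallel to GZ: direction (-2, -4); meets GQ at T = (-2/5, -1)
T = G + t·(Q−G) with t = 6/5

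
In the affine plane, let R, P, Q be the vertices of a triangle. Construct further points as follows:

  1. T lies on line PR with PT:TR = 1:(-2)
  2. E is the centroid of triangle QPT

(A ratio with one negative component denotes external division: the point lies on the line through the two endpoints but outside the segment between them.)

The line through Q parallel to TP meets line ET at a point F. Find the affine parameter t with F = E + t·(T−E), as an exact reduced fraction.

Choose coordinates R = (0, 0), P = (1, 0), Q = (0, 1).
1. T lies on line PR with PT:TR = 1:(-2) ⇒ T = (2, 0)
2. E is the centroid of triangle QPT ⇒ E = (1, 1/3)
through Q parallel to TP: direction (-1, 0); meets ET at F = (-1, 1)
F = E + t·(T−E) with t = -2

t = -2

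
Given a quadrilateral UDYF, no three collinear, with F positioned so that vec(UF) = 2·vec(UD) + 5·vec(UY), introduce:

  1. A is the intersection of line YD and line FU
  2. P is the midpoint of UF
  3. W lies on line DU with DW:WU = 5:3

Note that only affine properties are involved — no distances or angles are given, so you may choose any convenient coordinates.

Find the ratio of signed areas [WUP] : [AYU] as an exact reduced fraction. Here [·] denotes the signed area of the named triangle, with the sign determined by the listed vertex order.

[WUP]:[AYU] = -105/32

Choose coordinates U = (0, 0), D = (1, 0), Y = (0, 1), F = (2, 5).
1. A is the intersection of line YD and line FU ⇒ A = (2/7, 5/7)
2. P is the midpoint of UF ⇒ P = (1, 5/2)
3. W lies on line DU with DW:WU = 5:3 ⇒ W = (3/8, 0)
2·[WUP] = -15/16, 2·[AYU] = 2/7
[WUP]:[AYU] = -15/16:2/7 = -105/32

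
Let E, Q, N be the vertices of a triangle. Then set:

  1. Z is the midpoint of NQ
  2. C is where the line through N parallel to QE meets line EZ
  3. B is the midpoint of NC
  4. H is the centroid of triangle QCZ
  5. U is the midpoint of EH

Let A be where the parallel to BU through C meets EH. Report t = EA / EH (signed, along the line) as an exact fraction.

t = 8/7

Work in coordinates with E = (0, 0), Q = (1, 0), N = (0, 1).
1. Z is the midpoint of NQ ⇒ Z = (1/2, 1/2)
2. C is where the line through N parallel to QE meets line EZ ⇒ C = (1, 1)
3. B is the midpoint of NC ⇒ B = (1/2, 1)
4. H is the centroid of triangle QCZ ⇒ H = (5/6, 1/2)
5. U is the midpoint of EH ⇒ U = (5/12, 1/4)
through C parallel to BU: direction (-1/12, -3/4); meets EH at A = (20/21, 4/7)
A = E + t·(H−E) with t = 8/7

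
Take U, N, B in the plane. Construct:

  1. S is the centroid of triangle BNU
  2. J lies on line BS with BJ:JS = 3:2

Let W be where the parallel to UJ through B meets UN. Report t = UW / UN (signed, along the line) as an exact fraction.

Set U = (0, 0), N = (1, 0), B = (0, 1); any affine frame gives the same invariant.
1. S is the centroid of triangle BNU ⇒ S = (1/3, 1/3)
2. J lies on line BS with BJ:JS = 3:2 ⇒ J = (1/5, 3/5)
through B parallel to UJ: direction (1/5, 3/5); meets UN at W = (-1/3, 0)
W = U + t·(N−U) with t = -1/3

t = -1/3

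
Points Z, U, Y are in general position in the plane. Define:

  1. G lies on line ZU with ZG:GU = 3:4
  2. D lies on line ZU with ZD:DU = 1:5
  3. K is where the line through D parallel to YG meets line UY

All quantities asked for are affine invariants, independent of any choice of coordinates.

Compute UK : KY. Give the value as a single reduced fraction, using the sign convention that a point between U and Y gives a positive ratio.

UK:KY = -35/11

Assign Z = (0, 0), U = (1, 0), Y = (0, 1) — the answer is frame-independent, so this choice is without loss of generality.
1. G lies on line ZU with ZG:GU = 3:4 ⇒ G = (3/7, 0)
2. D lies on line ZU with ZD:DU = 1:5 ⇒ D = (1/6, 0)
3. K is where the line through D parallel to YG meets line UY ⇒ K = (-11/24, 35/24)
K = U + t·(Y−U) with t = 35/24, so UK:KY = t:(1−t) = 35/24:-11/24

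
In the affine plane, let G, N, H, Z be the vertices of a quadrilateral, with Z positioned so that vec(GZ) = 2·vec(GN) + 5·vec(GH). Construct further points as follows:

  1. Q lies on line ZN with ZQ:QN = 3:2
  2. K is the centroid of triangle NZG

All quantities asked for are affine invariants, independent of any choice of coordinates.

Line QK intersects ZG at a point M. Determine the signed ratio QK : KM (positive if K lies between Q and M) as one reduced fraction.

QK:KM = 4/5

Choose coordinates G = (0, 0), N = (1, 0), H = (0, 1), Z = (2, 5).
1. Q lies on line ZN with ZQ:QN = 3:2 ⇒ Q = (7/5, 2)
2. K is the centroid of triangle NZG ⇒ K = (1, 5/3)
line QK meets ZG at M = (1/2, 5/4)
K = Q + t·(M−Q) with t = 4/9, so QK:KM = 4/9:5/9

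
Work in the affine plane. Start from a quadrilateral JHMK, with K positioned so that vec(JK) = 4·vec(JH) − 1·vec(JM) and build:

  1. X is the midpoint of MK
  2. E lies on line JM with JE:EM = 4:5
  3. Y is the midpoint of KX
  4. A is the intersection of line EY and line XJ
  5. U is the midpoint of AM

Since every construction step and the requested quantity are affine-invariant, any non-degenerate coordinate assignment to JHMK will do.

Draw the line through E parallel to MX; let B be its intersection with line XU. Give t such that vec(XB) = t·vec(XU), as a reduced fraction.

t = 34/9

Choose coordinates J = (0, 0), H = (1, 0), M = (0, 1), K = (4, -1).
1. X is the midpoint of MK ⇒ X = (2, 0)
2. E lies on line JM with JE:EM = 4:5 ⇒ E = (0, 4/9)
3. Y is the midpoint of KX ⇒ Y = (3, -1/2)
4. A is the intersection of line EY and line XJ ⇒ A = (24/17, 0)
5. U is the midpoint of AM ⇒ U = (12/17, 1/2)
through E parallel to MX: direction (2, -1); meets XU at B = (-26/9, 17/9)
B = X + t·(U−X) with t = 34/9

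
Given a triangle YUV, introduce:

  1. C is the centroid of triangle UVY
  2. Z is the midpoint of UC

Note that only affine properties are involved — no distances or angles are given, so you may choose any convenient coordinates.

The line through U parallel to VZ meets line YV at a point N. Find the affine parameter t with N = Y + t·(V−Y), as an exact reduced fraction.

t = 5/4

Choose coordinates Y = (0, 0), U = (1, 0), V = (0, 1).
1. C is the centroid of triangle UVY ⇒ C = (1/3, 1/3)
2. Z is the midpoint of UC ⇒ Z = (2/3, 1/6)
through U parallel to VZ: direction (2/3, -5/6); meets YV at N = (0, 5/4)
N = Y + t·(V−Y) with t = 5/4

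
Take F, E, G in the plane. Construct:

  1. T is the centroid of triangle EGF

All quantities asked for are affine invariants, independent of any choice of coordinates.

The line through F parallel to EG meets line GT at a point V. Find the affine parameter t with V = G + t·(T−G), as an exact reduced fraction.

t = 3

Work in coordinates with F = (0, 0), E = (1, 0), G = (0, 1).
1. T is the centroid of triangle EGF ⇒ T = (1/3, 1/3)
through F parallel to EG: direction (-1, 1); meets GT at V = (1, -1)
V = G + t·(T−G) with t = 3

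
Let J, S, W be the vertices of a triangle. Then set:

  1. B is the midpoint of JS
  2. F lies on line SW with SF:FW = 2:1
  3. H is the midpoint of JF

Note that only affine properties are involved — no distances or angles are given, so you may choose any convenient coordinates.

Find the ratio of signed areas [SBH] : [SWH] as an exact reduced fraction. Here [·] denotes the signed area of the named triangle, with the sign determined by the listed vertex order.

[SBH]:[SWH] = -1/3

Work in coordinates with J = (0, 0), S = (1, 0), W = (0, 1).
1. B is the midpoint of JS ⇒ B = (1/2, 0)
2. F lies on line SW with SF:FW = 2:1 ⇒ F = (1/3, 2/3)
3. H is the midpoint of JF ⇒ H = (1/6, 1/3)
2·[SBH] = -1/6, 2·[SWH] = 1/2
[SBH]:[SWH] = -1/6:1/2 = -1/3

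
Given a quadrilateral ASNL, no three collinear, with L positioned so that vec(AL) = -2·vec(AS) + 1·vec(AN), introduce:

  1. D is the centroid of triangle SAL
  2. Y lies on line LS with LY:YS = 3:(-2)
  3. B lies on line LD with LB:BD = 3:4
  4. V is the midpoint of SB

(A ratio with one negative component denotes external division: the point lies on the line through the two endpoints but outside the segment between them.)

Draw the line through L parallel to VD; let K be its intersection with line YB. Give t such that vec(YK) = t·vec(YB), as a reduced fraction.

t = 11/10

Choose coordinates A = (0, 0), S = (1, 0), N = (0, 1), L = (-2, 1).
1. D is the centroid of triangle SAL ⇒ D = (-1/3, 1/3)
2. Y lies on line LS with LY:YS = 3:(-2) ⇒ Y = (7, -2)
3. B lies on line LD with LB:BD = 3:4 ⇒ B = (-9/7, 5/7)
4. V is the midpoint of SB ⇒ V = (-1/7, 5/14)
through L parallel to VD: direction (-4/21, -1/42); meets YB at K = (-74/35, 69/70)
K = Y + t·(B−Y) with t = 11/10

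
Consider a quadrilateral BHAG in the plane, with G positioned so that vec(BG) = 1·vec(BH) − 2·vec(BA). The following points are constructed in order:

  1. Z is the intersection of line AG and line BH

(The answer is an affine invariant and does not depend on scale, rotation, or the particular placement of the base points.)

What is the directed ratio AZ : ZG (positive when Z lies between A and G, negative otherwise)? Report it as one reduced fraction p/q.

AZ:ZG = 1/2

Assign B = (0, 0), H = (1, 0), A = (0, 1), G = (1, -2) — the answer is frame-independent, so this choice is without loss of generality.
1. Z is the intersection of line AG and line BH ⇒ Z = (1/3, 0)
Z = A + t·(G−A) with t = 1/3, so AZ:ZG = t:(1−t) = 1/3:2/3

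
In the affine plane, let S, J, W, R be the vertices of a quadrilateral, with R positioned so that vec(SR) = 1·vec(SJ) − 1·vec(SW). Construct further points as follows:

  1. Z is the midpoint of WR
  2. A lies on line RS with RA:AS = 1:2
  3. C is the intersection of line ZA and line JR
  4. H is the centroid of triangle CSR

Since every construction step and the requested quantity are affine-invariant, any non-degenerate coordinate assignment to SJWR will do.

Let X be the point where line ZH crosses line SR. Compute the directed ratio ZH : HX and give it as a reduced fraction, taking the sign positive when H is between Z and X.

ZH:HX = -5/2

Set S = (0, 0), J = (1, 0), W = (0, 1), R = (1, -1); any affine frame gives the same invariant.
1. Z is the midpoint of WR ⇒ Z = (1/2, 0)
2. A lies on line RS with RA:AS = 1:2 ⇒ A = (2/3, -2/3)
3. C is the intersection of line ZA and line JR ⇒ C = (1, -2)
4. H is the centroid of triangle CSR ⇒ H = (2/3, -1)
line ZH meets SR at X = (3/5, -3/5)
H = Z + t·(X−Z) with t = 5/3, so ZH:HX = 5/3:-2/3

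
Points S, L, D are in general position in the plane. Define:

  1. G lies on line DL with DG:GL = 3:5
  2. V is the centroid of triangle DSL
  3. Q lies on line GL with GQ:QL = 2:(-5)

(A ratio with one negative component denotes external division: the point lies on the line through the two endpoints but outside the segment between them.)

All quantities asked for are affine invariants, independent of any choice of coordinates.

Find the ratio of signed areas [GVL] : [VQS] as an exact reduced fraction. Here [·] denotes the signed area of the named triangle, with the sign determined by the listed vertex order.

[GVL]:[VQS] = 15/26

Assign S = (0, 0), L = (1, 0), D = (0, 1) — the answer is frame-independent, so this choice is without loss of generality.
1. G lies on line DL with DG:GL = 3:5 ⇒ G = (3/8, 5/8)
2. V is the centroid of triangle DSL ⇒ V = (1/3, 1/3)
3. Q lies on line GL with GQ:QL = 2:(-5) ⇒ Q = (-1/24, 25/24)
2·[GVL] = 5/24, 2·[VQS] = 13/36
[GVL]:[VQS] = 5/24:13/36 = 15/26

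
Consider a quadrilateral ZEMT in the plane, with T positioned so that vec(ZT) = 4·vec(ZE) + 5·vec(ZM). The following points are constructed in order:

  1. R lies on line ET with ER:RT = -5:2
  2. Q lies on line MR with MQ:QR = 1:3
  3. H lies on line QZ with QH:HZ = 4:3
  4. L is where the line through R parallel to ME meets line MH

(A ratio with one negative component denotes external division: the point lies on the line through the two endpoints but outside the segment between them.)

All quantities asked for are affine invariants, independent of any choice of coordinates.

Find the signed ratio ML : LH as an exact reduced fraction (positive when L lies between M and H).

Set Z = (0, 0), E = (1, 0), M = (0, 1), T = (4, 5); any affine frame gives the same invariant.
1. R lies on line ET with ER:RT = -5:2 ⇒ R = (6, 25/3)
2. Q lies on line MR with MQ:QR = 1:3 ⇒ Q = (3/2, 17/6)
3. H lies on line QZ with QH:HZ = 4:3 ⇒ H = (9/14, 17/14)
4. L is where the line through R parallel to ME meets line MH ⇒ L = (10, 13/3)
L = M + t·(H−M) with t = 140/9, so ML:LH = t:(1−t) = 140/9:-131/9

ML:LH = -140/131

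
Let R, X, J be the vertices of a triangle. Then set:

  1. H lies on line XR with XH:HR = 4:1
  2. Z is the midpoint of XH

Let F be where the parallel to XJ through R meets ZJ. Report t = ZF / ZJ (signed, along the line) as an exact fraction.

t = -3/2

Assign R = (0, 0), X = (1, 0), J = (0, 1) — the answer is frame-independent, so this choice is without loss of generality.
1. H lies on line XR with XH:HR = 4:1 ⇒ H = (1/5, 0)
2. Z is the midpoint of XH ⇒ Z = (3/5, 0)
through R parallel to XJ: direction (-1, 1); meets ZJ at F = (3/2, -3/2)
F = Z + t·(J−Z) with t = -3/2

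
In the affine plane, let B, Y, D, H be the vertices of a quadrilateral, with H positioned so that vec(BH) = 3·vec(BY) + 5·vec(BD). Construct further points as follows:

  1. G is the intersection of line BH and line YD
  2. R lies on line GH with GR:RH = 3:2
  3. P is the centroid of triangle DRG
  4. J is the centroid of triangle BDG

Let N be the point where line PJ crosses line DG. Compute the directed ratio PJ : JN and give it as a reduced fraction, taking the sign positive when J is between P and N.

Set B = (0, 0), Y = (1, 0), D = (0, 1), H = (3, 5); any affine frame gives the same invariant.
1. G is the intersection of line BH and line YD ⇒ G = (3/8, 5/8)
2. R lies on line GH with GR:RH = 3:2 ⇒ R = (39/20, 13/4)
3. P is the centroid of triangle DRG ⇒ P = (31/40, 13/8)
4. J is the centroid of triangle BDG ⇒ J = (1/8, 13/24)
line PJ meets DG at N = (1/4, 3/4)
J = P + t·(N−P) with t = 26/21, so PJ:JN = 26/21:-5/21

PJ:JN = -26/5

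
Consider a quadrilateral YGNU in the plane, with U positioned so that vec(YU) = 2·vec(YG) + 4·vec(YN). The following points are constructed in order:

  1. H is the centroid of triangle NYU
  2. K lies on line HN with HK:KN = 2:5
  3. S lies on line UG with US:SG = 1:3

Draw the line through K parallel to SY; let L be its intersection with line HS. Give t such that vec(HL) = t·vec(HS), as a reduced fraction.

Set Y = (0, 0), G = (1, 0), N = (0, 1), U = (2, 4); any affine frame gives the same invariant.
1. H is the centroid of triangle NYU ⇒ H = (2/3, 5/3)
2. K lies on line HN with HK:KN = 2:5 ⇒ K = (10/21, 31/21)
3. S lies on line UG with US:SG = 1:3 ⇒ S = (7/4, 3)
through K parallel to SY: direction (-7/4, -3); meets HS at L = (89/231, 305/231)
L = H + t·(S−H) with t = -20/77

t = -20/77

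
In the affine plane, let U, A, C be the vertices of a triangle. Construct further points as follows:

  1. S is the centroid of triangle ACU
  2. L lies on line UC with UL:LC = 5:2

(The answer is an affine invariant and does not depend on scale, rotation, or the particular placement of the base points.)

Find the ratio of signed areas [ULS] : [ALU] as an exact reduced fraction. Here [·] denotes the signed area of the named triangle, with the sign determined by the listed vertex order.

Assign U = (0, 0), A = (1, 0), C = (0, 1) — the answer is frame-independent, so this choice is without loss of generality.
1. S is the centroid of triangle ACU ⇒ S = (1/3, 1/3)
2. L lies on line UC with UL:LC = 5:2 ⇒ L = (0, 5/7)
2·[ULS] = -5/21, 2·[ALU] = 5/7
[ULS]:[ALU] = -5/21:5/7 = -1/3

[ULS]:[ALU] = -1/3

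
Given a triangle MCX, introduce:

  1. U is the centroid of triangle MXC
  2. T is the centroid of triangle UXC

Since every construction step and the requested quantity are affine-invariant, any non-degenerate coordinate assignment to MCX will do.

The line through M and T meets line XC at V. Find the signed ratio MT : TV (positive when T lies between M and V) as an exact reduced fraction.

Assign M = (0, 0), C = (1, 0), X = (0, 1) — the answer is frame-independent, so this choice is without loss of generality.
1. U is the centroid of triangle MXC ⇒ U = (1/3, 1/3)
2. T is the centroid of triangle UXC ⇒ T = (4/9, 4/9)
line MT meets XC at V = (1/2, 1/2)
T = M + t·(V−M) with t = 8/9, so MT:TV = 8/9:1/9

MT:TV = 8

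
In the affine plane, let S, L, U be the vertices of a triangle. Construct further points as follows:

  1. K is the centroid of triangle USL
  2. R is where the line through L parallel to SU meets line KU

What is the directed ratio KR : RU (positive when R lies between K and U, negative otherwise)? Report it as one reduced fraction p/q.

Set S = (0, 0), L = (1, 0), U = (0, 1); any affine frame gives the same invariant.
1. K is the centroid of triangle USL ⇒ K = (1/3, 1/3)
2. R is where the line through L parallel to SU meets line KU ⇒ R = (1, -1)
R = K + t·(U−K) with t = -2, so KR:RU = t:(1−t) = -2:3

KR:RU = -2/3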